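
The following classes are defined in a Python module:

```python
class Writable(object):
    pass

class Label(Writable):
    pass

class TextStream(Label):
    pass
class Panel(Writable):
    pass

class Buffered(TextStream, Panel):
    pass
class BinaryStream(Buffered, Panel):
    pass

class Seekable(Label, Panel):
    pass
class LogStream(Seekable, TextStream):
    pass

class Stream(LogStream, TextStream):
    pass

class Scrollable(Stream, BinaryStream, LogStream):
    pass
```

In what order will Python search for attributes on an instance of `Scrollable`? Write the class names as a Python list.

[Scrollable, Stream, BinaryStream, LogStream, Seekable, Buffered, TextStream, Label, Panel, Writable, object]

L[Scrollable] = Scrollable + merge(L[Stream], L[BinaryStream], L[LogStream], [Stream BinaryStream LogStream])
  take Stream:  [Stream LogStream Seekable TextStream Label Panel Writable object] + [BinaryStream Buffered TextStream Label Panel Writable object] + [LogStream Seekable TextStream Label Panel Writable object] + [Stream BinaryStream LogStream]
  take BinaryStream:  [LogStream Seekable TextStream Label Panel Writable object] + [BinaryStream Buffered TextStream Label Panel Writable object] + [LogStream Seekable TextStream Label Panel Writable object] + [BinaryStream LogStream]
  take LogStream:  [LogStream Seekable TextStream Label Panel Writable object] + [Buffered TextStream Label Panel Writable object] + [LogStream Seekable TextStream Label Panel Writable object] + [LogStream]
  take Seekable:  [Seekable TextStream Label Panel Writable object] + [Buffered TextStream Label Panel Writable object] + [Seekable TextStream Label Panel Writable object]
  take Buffered:  [TextStream Label Panel Writable object] + [Buffered TextStream Label Panel Writable object] + [TextStream Label Panel Writable object]
  take TextStream:  [TextStream Label Panel Writable object] + [TextStream Label Panel Writable object] + [TextStream Label Panel Writable object]
  take Label:  [Label Panel Writable object] + [Label Panel Writable object] + [Label Panel Writable object]
  take Panel:  [Panel Writable object] + [Panel Writable object] + [Panel Writable object]
  take Writable:  [Writable object] + [Writable object] + [Writable object]
  take object:  [object] + [object] + [object]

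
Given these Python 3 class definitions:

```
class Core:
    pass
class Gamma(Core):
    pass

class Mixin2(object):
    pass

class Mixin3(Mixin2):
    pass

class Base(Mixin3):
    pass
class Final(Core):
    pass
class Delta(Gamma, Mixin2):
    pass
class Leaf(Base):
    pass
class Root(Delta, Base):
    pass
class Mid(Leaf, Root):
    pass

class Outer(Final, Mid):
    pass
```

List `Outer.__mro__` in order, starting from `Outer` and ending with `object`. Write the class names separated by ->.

Outer -> Final -> Mid -> Leaf -> Root -> Delta -> Gamma -> Core -> Base -> Mixin3 -> Mixin2 -> object

L[Outer] = Outer + merge(L[Final], L[Mid], [Final Mid])
  take Final:  [Final Core object] + [Mid Leaf Root Delta Gamma Core Base Mixin3 Mixin2 object] + [Final Mid]
  take Mid:  [Core object] + [Mid Leaf Root Delta Gamma Core Base Mixin3 Mixin2 object] + [Mid]
  take Leaf:  [Core object] + [Leaf Root Delta Gamma Core Base Mixin3 Mixin2 object]
  take Root:  [Core object] + [Root Delta Gamma Core Base Mixin3 Mixin2 object]
  take Delta:  [Core object] + [Delta Gamma Core Base Mixin3 Mixin2 object]
  take Gamma:  [Core object] + [Gamma Core Base Mixin3 Mixin2 object]
  take Core:  [Core object] + [Core Base Mixin3 Mixin2 object]
  take Base:  [object] + [Base Mixin3 Mixin2 object]
  take Mixin3:  [object] + [Mixin3 Mixin2 object]
  take Mixin2:  [object] + [Mixin2 object]
  take object:  [object] + [object]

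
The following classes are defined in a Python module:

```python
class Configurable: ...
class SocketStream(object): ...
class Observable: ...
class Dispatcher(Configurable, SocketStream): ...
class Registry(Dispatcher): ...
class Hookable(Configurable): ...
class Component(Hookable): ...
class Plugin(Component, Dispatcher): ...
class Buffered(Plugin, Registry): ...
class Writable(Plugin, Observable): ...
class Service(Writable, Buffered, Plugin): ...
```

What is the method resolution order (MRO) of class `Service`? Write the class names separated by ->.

Service -> Writable -> Buffered -> Plugin -> Component -> Hookable -> Registry -> Dispatcher -> Configurable -> SocketStream -> Observable -> object

L[Service] = Service + merge(L[Writable], L[Buffered], L[Plugin], [Writable Buffered Plugin])
  take Writable:  [Writable Plugin Component Hookable Dispatcher Configurable SocketStream Observable object] + [Buffered Plugin Component Hookable Registry Dispatcher Configurable SocketStream object] + [Plugin Component Hookable Dispatcher Configurable SocketStream object] + [Writable Buffered Plugin]
  take Buffered:  [Plugin Component Hookable Dispatcher Configurable SocketStream Observable object] + [Buffered Plugin Component Hookable Registry Dispatcher Configurable SocketStream object] + [Plugin Component Hookable Dispatcher Configurable SocketStream object] + [Buffered Plugin]
  take Plugin:  [Plugin Component Hookable Dispatcher Configurable SocketStream Observable object] + [Plugin Component Hookable Registry Dispatcher Configurable SocketStream object] + [Plugin Component Hookable Dispatcher Configurable SocketStream object] + [Plugin]
  take Component:  [Component Hookable Dispatcher Configurable SocketStream Observable object] + [Component Hookable Registry Dispatcher Configurable SocketStream object] + [Component Hookable Dispatcher Configurable SocketStream object]
  take Hookable:  [Hookable Dispatcher Configurable SocketStream Observable object] + [Hookable Registry Dispatcher Configurable SocketStream object] + [Hookable Dispatcher Configurable SocketStream object]
  take Registry:  [Dispatcher Configurable SocketStream Observable object] + [Registry Dispatcher Configurable SocketStream object] + [Dispatcher Configurable SocketStream object]
  take Dispatcher:  [Dispatcher Configurable SocketStream Observable object] + [Dispatcher Configurable SocketStream object] + [Dispatcher Configurable SocketStream object]
  take Configurable:  [Configurable SocketStream Observable object] + [Configurable SocketStream object] + [Configurable SocketStream object]
  take SocketStream:  [SocketStream Observable object] + [SocketStream object] + [SocketStream object]
  take Observable:  [Observable object] + [object] + [object]
  take object:  [object] + [object] + [object]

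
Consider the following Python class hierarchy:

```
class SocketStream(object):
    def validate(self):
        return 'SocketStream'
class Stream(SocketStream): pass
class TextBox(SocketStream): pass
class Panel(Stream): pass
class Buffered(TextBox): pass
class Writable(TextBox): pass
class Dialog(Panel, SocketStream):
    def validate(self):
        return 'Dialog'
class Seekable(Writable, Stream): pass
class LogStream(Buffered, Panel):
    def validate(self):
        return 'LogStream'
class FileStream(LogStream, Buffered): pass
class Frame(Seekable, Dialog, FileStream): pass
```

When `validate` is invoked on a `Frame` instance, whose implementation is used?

L[Frame] = Frame + merge(L[Seekable], L[Dialog], L[FileStream], [Seekable Dialog FileStream])
  take Seekable:  [Seekable Writable TextBox Stream SocketStream object] + [Dialog Panel Stream SocketStream object] + [FileStream LogStream Buffered TextBox Panel Stream SocketStream object] + [Seekable Dialog FileStream]
  take Writable:  [Writable TextBox Stream SocketStream object] + [Dialog Panel Stream SocketStream object] + [FileStream LogStream Buffered TextBox Panel Stream SocketStream object] + [Dialog FileStream]
  take Dialog:  [TextBox Stream SocketStream object] + [Dialog Panel Stream SocketStream object] + [FileStream LogStream Buffered TextBox Panel Stream SocketStream object] + [Dialog FileStream]
  take FileStream:  [TextBox Stream SocketStream object] + [Panel Stream SocketStream object] + [FileStream LogStream Buffered TextBox Panel Stream SocketStream object] + [FileStream]
  take LogStream:  [TextBox Stream SocketStream object] + [Panel Stream SocketStream object] + [LogStream Buffered TextBox Panel Stream SocketStream object]
  take Buffered:  [TextBox Stream SocketStream object] + [Panel Stream SocketStream object] + [Buffered TextBox Panel Stream SocketStream object]
  take TextBox:  [TextBox Stream SocketStream object] + [Panel Stream SocketStream object] + [TextBox Panel Stream SocketStream object]
  take Panel:  [Stream SocketStream object] + [Panel Stream SocketStream object] + [Panel Stream SocketStream object]
  take Stream:  [Stream SocketStream object] + [Stream SocketStream object] + [Stream SocketStream object]
  take SocketStream:  [SocketStream object] + [SocketStream object] + [SocketStream object]
  take object:  [object] + [object] + [object]
MRO: Frame Seekable Writable Dialog FileStream LogStream Buffered TextBox Panel Stream SocketStream object
validate is defined in: Dialog, LogStream, SocketStream. First along the MRO is Dialog.

Dialog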